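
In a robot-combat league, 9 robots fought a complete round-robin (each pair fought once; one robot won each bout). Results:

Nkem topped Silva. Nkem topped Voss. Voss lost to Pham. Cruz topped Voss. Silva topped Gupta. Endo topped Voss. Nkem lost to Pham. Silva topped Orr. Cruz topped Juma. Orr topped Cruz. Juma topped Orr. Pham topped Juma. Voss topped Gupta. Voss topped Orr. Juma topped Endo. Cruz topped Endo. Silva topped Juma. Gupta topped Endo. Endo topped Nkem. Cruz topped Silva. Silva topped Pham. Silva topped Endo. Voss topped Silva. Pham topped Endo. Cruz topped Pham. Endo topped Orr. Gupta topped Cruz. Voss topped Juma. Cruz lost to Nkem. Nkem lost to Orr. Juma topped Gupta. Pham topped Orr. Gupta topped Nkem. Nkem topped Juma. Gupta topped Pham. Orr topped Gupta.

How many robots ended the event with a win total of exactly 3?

3

Win totals: Silva 5, Juma 3, Endo 3, Voss 4, Nkem 4, Pham 5, Gupta 4, Cruz 5, Orr 3.
Exactly 3: Juma, Endo, Orr — 3 robots.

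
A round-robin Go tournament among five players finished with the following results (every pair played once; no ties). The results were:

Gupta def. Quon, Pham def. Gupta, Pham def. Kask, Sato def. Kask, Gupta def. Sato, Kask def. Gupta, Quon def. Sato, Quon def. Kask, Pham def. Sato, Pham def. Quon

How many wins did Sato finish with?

1

Sato's results: beat Kask; lost to Pham, Gupta, Quon.
That is 1 win.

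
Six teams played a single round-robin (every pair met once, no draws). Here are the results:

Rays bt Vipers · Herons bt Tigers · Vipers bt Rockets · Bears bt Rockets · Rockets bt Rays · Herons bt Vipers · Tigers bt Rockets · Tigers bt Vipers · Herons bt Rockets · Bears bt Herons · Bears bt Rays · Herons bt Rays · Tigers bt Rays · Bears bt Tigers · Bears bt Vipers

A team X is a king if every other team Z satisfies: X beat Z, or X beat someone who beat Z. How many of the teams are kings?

Rays cannot reach Tigers, Herons, Bears in two steps.
Vipers cannot reach Tigers, Herons, Bears in two steps.
Tigers cannot reach Herons, Bears in two steps.
Herons cannot reach Bears in two steps.
Rockets cannot reach Tigers, Herons, Bears in two steps.
Bears reaches everyone (king).
Kings: Bears — 1.

1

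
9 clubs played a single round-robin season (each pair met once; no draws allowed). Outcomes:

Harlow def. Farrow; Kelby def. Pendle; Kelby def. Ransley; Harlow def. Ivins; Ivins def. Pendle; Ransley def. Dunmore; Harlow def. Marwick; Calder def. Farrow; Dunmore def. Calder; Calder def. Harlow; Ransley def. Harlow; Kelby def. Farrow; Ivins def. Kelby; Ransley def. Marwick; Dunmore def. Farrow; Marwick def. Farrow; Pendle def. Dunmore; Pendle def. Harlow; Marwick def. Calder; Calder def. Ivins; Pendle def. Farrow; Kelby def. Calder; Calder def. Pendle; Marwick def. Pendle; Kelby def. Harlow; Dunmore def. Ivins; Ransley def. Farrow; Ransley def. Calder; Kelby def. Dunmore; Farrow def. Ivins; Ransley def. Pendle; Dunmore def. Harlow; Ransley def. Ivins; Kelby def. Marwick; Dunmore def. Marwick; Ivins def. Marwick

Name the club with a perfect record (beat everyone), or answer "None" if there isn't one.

Highest win total is Ransley with 7 (out of 8 possible).
Ransley lost to Kelby, so no club went undefeated.

None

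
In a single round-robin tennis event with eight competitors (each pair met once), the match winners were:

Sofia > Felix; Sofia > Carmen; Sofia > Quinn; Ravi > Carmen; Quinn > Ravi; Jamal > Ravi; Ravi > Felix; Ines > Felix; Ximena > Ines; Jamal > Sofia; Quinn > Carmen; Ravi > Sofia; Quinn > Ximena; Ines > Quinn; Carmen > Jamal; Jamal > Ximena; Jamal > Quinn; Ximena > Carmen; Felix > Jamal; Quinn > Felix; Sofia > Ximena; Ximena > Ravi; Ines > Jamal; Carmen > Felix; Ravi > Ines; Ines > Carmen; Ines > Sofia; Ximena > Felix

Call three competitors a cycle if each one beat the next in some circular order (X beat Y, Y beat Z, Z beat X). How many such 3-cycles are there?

Win totals: Ximena 4, Quinn 4, Sofia 4, Ravi 4, Carmen 2, Ines 5, Felix 1, Jamal 4.
A competitor with w wins dominates both others in C(w,2) triples; summing gives 6 + 6 + 6 + 6 + 1 + 10 + 0 + 6 = 41 transitive triples.
Total triples C(8,3) = 56, so cyclic triples = 56 − 41 = 15.

15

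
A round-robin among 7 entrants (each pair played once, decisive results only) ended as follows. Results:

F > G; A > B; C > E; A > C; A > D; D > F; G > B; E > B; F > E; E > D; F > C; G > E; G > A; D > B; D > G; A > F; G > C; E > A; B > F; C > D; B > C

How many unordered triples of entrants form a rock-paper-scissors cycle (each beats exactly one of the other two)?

12

Win totals: A 4, B 2, C 2, D 3, E 3, F 3, G 4.
An entrant with w wins dominates both others in C(w,2) triples; summing gives 6 + 1 + 1 + 3 + 3 + 3 + 6 = 23 transitive triples.
Total triples C(7,3) = 35, so cyclic triples = 35 − 23 = 12.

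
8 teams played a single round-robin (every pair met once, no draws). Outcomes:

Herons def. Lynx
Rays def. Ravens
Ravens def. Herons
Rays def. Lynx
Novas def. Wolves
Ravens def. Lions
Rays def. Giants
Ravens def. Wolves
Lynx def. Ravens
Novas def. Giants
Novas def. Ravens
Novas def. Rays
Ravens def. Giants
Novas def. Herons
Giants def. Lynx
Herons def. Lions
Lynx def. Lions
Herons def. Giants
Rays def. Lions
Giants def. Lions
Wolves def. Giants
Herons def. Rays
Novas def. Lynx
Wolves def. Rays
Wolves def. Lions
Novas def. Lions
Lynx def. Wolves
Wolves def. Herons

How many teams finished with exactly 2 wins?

1

Win totals: Herons 4, Wolves 4, Rays 4, Lions 0, Giants 2, Novas 7, Lynx 3, Ravens 4.
Exactly 2: Giants — 1 team.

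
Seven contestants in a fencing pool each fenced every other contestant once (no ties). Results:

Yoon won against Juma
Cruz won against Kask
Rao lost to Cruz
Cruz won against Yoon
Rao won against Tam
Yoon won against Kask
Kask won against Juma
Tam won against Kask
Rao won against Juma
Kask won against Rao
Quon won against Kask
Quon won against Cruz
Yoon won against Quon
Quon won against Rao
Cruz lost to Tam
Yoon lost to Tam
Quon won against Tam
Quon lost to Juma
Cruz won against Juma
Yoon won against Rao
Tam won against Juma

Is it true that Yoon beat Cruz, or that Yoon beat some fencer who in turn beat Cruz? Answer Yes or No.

Yoon did not beat Cruz directly.
Yoon beat Kask, Rao, Quon, Juma. Of those, Quon beat Cruz.

Yes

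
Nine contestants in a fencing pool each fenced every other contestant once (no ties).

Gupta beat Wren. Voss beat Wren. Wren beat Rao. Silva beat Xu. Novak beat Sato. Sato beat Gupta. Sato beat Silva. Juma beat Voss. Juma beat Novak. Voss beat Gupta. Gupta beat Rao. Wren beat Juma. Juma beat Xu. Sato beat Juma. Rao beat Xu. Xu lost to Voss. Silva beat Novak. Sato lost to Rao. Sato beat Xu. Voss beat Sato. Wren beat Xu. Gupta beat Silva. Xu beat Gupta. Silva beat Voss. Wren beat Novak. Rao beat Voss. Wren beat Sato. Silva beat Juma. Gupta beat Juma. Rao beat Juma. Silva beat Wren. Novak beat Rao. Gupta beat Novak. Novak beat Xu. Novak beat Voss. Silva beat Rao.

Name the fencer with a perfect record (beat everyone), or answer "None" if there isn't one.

None

Highest win total is Silva with 6 (out of 8 possible).
Silva lost to Gupta, Sato, so no fencer went undefeated.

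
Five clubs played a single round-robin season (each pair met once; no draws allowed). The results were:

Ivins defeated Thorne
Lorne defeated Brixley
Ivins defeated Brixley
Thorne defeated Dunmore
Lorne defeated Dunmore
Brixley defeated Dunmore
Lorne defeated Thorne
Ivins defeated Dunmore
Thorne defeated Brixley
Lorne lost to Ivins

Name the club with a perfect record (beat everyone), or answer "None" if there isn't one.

Ivins

Ivins has 4 wins out of 4 opponents — a perfect record.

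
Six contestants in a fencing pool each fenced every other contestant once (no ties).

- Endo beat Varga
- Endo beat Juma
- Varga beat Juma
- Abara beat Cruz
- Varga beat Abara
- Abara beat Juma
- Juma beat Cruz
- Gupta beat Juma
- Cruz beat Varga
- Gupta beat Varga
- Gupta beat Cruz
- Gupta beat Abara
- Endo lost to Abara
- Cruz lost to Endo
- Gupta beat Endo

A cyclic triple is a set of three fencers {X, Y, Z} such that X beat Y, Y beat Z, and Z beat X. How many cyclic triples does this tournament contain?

Win totals: Cruz 1, Varga 2, Abara 3, Gupta 5, Juma 1, Endo 3.
A fencer with w wins dominates both others in C(w,2) triples; summing gives 0 + 1 + 3 + 10 + 0 + 3 = 17 transitive triples.
Total triples C(6,3) = 20, so cyclic triples = 20 − 17 = 3.

3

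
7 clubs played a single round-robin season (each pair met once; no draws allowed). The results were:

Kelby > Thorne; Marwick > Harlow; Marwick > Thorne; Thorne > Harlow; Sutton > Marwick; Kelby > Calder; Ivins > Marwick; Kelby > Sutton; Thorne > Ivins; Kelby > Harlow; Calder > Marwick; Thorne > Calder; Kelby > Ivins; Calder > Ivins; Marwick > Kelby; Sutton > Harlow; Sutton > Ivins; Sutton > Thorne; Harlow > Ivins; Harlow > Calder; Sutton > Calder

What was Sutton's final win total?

5

Sutton's results: beat Marwick, Thorne, Harlow, Calder, Ivins; lost to Kelby.
That is 5 wins.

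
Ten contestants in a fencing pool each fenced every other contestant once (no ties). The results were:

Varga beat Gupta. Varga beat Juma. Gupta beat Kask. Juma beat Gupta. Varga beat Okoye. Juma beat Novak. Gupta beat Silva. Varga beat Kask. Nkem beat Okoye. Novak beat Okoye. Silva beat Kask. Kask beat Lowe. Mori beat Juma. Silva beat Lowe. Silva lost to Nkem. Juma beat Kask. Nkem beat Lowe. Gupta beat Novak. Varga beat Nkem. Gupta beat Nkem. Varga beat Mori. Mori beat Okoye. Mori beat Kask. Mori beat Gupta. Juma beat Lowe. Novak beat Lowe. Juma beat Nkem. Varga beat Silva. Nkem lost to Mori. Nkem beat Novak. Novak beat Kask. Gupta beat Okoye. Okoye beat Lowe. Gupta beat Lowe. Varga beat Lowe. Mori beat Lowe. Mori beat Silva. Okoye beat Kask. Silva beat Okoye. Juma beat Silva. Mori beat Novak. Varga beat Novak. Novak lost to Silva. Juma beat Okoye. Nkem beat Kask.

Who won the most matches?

Varga

Win totals: Gupta 6, Kask 1, Nkem 5, Okoye 2, Juma 7, Novak 3, Lowe 0, Varga 9, Silva 4, Mori 8.
Varga leads with 9 wins (next highest: 8).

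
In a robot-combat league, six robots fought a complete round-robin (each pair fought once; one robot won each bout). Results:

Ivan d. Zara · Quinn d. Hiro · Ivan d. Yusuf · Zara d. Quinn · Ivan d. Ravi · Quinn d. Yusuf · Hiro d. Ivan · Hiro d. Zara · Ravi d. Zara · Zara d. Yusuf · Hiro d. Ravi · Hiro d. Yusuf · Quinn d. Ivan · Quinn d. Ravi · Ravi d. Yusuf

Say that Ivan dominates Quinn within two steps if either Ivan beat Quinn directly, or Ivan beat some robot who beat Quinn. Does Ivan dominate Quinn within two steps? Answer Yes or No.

Yes

Ivan did not beat Quinn directly.
Ivan beat Zara, Yusuf, Ravi. Of those, Zara beat Quinn.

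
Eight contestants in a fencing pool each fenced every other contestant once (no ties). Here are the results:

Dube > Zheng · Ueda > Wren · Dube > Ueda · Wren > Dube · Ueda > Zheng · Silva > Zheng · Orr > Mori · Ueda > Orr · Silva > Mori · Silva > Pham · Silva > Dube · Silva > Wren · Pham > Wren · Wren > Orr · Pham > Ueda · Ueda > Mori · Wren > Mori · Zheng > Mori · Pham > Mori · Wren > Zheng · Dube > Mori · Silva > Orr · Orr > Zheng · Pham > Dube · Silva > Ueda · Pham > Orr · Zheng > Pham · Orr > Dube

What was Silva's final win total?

Silva's results: beat Ueda, Wren, Pham, Dube, Orr, Zheng, Mori; lost to no one.
That is 7 wins.

7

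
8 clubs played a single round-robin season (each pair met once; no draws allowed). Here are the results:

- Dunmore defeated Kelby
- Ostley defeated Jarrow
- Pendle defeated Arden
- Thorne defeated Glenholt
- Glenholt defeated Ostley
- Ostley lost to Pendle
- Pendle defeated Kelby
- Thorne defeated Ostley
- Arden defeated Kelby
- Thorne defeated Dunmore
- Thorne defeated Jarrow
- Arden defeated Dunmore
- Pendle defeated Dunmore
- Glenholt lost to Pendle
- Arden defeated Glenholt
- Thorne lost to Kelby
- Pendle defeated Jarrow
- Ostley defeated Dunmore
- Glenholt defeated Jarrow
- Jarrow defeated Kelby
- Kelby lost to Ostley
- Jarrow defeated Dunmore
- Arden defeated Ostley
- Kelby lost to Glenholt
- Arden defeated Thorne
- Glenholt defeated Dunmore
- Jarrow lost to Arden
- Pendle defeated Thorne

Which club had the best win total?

Win totals: Thorne 4, Dunmore 1, Kelby 1, Glenholt 4, Jarrow 2, Ostley 3, Arden 6, Pendle 7.
Pendle leads with 7 wins (next highest: 6).

Pendle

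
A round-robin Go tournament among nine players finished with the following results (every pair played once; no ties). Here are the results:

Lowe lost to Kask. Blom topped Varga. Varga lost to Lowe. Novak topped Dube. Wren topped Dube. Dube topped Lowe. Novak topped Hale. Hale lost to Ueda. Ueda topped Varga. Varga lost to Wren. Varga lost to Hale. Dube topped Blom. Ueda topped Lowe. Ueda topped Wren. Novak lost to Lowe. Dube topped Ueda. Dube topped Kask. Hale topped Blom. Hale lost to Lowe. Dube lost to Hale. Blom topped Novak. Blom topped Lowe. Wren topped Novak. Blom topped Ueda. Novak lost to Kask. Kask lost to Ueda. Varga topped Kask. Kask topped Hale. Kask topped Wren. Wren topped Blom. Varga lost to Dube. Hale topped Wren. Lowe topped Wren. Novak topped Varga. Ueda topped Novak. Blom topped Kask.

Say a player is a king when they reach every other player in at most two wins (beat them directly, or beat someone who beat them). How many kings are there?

6

Lowe cannot reach Ueda in two steps.
Blom reaches everyone (king).
Varga cannot reach Blom, Ueda, Dube in two steps.
Novak reaches everyone (king).
Hale reaches everyone (king).
Kask cannot reach Ueda in two steps.
Wren reaches everyone (king).
Ueda reaches everyone (king).
Dube reaches everyone (king).
Kings: Blom, Novak, Hale, Wren, Ueda, Dube — 6.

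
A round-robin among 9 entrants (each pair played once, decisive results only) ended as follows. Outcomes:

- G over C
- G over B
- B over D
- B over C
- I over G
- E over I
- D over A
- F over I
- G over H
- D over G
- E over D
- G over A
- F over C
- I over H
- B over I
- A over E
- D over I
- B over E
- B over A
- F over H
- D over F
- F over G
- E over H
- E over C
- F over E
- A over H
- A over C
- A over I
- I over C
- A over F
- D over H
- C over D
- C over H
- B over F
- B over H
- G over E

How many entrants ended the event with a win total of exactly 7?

1

Win totals: A 5, B 7, C 2, D 5, E 4, F 5, G 5, H 0, I 3.
Exactly 7: B — 1 entrant.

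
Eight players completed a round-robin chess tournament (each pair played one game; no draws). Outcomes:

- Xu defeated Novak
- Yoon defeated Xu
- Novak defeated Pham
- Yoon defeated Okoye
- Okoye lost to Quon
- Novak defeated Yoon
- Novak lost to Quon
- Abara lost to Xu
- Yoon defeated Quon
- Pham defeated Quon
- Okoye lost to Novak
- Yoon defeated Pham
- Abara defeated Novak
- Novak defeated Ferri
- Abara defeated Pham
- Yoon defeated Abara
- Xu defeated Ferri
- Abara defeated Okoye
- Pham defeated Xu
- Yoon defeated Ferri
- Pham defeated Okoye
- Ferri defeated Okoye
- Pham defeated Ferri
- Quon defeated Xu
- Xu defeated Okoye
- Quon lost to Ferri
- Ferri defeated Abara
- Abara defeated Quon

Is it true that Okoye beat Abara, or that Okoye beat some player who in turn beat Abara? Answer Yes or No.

No

Okoye did not beat Abara directly.
Okoye beat no one, so there is no intermediate player.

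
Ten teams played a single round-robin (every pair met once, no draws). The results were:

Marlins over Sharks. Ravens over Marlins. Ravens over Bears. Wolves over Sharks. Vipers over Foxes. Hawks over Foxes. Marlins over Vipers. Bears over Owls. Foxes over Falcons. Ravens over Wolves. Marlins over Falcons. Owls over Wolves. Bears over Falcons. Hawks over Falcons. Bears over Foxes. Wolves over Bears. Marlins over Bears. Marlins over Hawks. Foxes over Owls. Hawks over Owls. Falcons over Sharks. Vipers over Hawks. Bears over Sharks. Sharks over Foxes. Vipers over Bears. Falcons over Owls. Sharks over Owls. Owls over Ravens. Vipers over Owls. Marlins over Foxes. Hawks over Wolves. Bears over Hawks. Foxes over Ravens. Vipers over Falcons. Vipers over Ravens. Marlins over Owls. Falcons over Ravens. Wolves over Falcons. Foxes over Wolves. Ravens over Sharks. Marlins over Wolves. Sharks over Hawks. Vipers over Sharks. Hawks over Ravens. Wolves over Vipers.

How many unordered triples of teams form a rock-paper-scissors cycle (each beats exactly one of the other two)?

26

Win totals: Ravens 4, Owls 2, Wolves 4, Foxes 4, Vipers 7, Marlins 8, Falcons 3, Hawks 5, Bears 5, Sharks 3.
A team with w wins dominates both others in C(w,2) triples; summing gives 6 + 1 + 6 + 6 + 21 + 28 + 3 + 10 + 10 + 3 = 94 transitive triples.
Total triples C(10,3) = 120, so cyclic triples = 120 − 94 = 26.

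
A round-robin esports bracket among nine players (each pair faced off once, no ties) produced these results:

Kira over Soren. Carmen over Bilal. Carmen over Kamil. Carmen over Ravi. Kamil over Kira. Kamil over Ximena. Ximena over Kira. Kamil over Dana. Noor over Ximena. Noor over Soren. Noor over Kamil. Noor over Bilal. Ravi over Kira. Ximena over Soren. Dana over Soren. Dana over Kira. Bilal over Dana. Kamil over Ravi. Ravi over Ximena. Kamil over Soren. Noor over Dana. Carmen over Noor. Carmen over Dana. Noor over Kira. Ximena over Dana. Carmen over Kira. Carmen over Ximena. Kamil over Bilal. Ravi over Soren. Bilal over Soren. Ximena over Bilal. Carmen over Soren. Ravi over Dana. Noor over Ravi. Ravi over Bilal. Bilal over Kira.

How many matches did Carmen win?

Carmen's results: beat Ravi, Soren, Bilal, Dana, Ximena, Kamil, Kira, Noor; lost to no one.
That is 8 wins.

8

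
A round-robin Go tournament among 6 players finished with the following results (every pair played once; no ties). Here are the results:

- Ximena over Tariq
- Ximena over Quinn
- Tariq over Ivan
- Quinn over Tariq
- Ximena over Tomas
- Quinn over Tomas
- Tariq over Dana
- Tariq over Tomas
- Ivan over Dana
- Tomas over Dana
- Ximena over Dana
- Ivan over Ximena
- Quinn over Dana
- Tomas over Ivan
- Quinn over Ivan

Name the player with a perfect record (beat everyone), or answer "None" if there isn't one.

None

Highest win total is Ximena with 4 (out of 5 possible).
Ximena lost to Ivan, so no player went undefeated.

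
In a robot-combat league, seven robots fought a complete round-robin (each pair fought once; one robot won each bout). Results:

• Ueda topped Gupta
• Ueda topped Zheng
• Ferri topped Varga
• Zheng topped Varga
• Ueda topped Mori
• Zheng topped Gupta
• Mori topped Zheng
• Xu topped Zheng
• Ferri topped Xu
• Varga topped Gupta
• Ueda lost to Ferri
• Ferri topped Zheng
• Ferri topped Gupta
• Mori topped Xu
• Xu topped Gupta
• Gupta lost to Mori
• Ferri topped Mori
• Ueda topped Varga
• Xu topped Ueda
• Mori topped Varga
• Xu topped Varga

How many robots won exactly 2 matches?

Win totals: Varga 1, Gupta 0, Mori 4, Ueda 4, Zheng 2, Ferri 6, Xu 4.
Exactly 2: Zheng — 1 robot.

1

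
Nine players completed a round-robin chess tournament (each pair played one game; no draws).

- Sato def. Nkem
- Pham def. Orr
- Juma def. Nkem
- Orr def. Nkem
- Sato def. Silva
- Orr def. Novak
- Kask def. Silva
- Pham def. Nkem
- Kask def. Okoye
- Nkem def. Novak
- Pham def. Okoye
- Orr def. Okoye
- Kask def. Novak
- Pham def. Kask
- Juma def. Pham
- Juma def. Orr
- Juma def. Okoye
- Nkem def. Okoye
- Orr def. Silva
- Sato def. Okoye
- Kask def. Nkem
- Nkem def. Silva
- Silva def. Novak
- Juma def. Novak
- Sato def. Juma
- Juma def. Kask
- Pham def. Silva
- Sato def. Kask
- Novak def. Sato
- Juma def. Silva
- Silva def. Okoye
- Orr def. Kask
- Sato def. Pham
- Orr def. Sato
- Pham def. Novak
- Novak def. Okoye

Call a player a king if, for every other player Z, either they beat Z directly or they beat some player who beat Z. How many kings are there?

3

Novak cannot reach Orr in two steps.
Orr reaches everyone (king).
Sato reaches everyone (king).
Okoye cannot reach Novak, Orr, Sato, Juma, Kask, Pham, Silva, Nkem in two steps.
Juma reaches everyone (king).
Kask cannot reach Orr, Juma, Pham in two steps.
Pham cannot reach Juma in two steps.
Silva cannot reach Orr, Juma, Kask, Pham, Nkem in two steps.
Nkem cannot reach Orr, Juma, Kask, Pham in two steps.
Kings: Orr, Sato, Juma — 3.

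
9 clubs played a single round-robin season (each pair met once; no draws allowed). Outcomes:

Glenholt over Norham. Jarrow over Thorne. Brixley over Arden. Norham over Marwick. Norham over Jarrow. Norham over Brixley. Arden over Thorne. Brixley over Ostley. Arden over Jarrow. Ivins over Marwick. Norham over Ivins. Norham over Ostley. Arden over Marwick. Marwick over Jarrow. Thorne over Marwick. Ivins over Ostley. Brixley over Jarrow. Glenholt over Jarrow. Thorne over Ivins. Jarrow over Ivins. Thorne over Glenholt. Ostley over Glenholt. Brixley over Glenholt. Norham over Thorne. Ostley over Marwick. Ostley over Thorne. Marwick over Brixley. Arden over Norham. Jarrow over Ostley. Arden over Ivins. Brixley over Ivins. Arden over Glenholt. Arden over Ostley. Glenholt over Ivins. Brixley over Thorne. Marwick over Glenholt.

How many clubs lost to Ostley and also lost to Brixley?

2

Ostley beat: Marwick, Glenholt, Thorne.
Brixley beat: Ostley, Glenholt, Ivins, Arden, Thorne, Jarrow.
Both beat: Glenholt, Thorne — 2.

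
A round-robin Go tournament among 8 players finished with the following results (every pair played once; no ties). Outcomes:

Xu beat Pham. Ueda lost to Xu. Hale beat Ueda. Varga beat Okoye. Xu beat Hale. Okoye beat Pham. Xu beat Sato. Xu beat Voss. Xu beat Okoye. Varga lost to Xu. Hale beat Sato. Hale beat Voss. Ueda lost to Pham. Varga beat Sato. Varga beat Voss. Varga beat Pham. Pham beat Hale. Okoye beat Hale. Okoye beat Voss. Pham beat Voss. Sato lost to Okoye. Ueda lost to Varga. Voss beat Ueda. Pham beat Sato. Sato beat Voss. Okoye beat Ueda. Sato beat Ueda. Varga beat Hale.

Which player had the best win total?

Win totals: Sato 2, Ueda 0, Varga 6, Voss 1, Xu 7, Hale 3, Okoye 5, Pham 4.
Xu leads with 7 wins (next highest: 6).

Xu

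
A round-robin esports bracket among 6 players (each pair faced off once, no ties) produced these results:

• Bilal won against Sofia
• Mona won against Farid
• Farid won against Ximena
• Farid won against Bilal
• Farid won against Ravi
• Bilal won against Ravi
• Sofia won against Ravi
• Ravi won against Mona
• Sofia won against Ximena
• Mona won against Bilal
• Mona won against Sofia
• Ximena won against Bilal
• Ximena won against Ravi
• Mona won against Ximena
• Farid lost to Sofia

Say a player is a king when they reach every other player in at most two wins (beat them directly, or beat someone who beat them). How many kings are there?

Farid reaches everyone (king).
Bilal reaches everyone (king).
Ravi reaches everyone (king).
Mona reaches everyone (king).
Sofia reaches everyone (king).
Ximena cannot reach Farid in two steps.
Kings: Farid, Bilal, Ravi, Mona, Sofia — 5.

5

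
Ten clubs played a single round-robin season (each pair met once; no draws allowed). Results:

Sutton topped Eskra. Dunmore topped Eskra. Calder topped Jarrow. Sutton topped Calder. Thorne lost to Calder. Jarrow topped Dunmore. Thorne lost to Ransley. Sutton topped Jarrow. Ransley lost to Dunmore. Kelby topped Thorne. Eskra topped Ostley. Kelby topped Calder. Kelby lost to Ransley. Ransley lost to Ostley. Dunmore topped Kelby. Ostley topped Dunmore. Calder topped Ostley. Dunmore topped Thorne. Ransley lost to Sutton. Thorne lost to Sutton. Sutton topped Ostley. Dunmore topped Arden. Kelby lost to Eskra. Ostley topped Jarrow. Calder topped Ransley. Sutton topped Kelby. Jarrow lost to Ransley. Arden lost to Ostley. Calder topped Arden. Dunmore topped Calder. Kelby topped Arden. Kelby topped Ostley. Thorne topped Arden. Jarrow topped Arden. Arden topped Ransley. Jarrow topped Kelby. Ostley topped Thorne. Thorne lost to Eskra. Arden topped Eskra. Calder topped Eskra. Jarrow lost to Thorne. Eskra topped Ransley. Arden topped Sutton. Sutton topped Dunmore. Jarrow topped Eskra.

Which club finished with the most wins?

Sutton

Win totals: Eskra 4, Ostley 5, Calder 6, Sutton 8, Jarrow 4, Arden 3, Kelby 4, Dunmore 6, Thorne 2, Ransley 3.
Sutton leads with 8 wins (next highest: 6).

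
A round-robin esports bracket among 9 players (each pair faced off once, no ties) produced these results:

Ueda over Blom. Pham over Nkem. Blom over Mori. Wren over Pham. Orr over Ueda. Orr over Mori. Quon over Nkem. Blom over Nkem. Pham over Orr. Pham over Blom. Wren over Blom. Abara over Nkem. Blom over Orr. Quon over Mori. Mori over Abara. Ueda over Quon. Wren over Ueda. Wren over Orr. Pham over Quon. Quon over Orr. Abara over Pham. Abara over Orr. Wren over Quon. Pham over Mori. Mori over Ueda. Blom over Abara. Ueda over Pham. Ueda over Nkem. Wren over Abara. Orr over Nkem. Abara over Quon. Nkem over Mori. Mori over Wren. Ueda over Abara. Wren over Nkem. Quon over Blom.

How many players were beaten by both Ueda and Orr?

1

Ueda beat: Blom, Abara, Pham, Quon, Nkem.
Orr beat: Ueda, Nkem, Mori.
Both beat: Nkem — 1.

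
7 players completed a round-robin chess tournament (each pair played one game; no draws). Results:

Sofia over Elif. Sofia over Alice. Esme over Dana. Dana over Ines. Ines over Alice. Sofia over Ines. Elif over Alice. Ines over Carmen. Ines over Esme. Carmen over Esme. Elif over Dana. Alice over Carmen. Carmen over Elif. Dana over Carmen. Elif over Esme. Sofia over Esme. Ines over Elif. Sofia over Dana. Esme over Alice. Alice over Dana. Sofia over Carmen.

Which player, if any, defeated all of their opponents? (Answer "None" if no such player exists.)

Sofia

Sofia has 6 wins out of 6 opponents — a perfect record.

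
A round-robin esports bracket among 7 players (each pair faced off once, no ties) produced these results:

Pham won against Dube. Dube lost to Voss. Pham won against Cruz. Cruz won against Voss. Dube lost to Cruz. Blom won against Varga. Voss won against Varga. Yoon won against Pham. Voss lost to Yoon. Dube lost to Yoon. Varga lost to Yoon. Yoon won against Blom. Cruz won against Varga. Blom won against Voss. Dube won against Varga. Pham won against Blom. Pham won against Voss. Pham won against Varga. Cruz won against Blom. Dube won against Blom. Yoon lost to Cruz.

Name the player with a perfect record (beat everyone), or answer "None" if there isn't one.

Highest win total is Yoon with 5 (out of 6 possible).
Yoon lost to Cruz, so no player went undefeated.

None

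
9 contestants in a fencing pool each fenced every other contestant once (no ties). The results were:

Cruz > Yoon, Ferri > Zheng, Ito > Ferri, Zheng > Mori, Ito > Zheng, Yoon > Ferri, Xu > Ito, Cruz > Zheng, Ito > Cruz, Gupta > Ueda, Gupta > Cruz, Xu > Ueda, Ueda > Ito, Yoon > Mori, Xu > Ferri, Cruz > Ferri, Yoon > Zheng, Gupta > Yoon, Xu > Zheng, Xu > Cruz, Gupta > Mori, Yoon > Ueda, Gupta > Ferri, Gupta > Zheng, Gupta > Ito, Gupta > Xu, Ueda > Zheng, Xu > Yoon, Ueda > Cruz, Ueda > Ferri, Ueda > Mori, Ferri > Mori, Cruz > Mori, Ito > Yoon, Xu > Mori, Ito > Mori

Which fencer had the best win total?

Win totals: Ito 5, Zheng 1, Ferri 2, Gupta 8, Xu 7, Ueda 5, Cruz 4, Mori 0, Yoon 4.
Gupta leads with 8 wins (next highest: 7).

Gupta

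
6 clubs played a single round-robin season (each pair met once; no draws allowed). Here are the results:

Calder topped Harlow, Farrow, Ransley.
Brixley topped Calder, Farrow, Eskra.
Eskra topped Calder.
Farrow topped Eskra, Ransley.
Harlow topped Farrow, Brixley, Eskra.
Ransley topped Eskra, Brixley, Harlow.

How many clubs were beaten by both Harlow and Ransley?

2

Harlow beat: Farrow, Brixley, Eskra.
Ransley beat: Harlow, Brixley, Eskra.
Both beat: Brixley, Eskra — 2.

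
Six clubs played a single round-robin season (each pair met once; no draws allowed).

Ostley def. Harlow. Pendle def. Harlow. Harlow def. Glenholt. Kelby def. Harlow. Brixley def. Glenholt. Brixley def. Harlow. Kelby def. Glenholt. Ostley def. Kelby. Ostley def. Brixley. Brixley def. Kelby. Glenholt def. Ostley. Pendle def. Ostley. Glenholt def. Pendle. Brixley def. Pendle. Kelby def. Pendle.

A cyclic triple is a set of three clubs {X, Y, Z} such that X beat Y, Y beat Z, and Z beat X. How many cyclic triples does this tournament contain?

6

Win totals: Kelby 3, Pendle 2, Harlow 1, Ostley 3, Brixley 4, Glenholt 2.
A club with w wins dominates both others in C(w,2) triples; summing gives 3 + 1 + 0 + 3 + 6 + 1 = 14 transitive triples.
Total triples C(6,3) = 20, so cyclic triples = 20 − 14 = 6.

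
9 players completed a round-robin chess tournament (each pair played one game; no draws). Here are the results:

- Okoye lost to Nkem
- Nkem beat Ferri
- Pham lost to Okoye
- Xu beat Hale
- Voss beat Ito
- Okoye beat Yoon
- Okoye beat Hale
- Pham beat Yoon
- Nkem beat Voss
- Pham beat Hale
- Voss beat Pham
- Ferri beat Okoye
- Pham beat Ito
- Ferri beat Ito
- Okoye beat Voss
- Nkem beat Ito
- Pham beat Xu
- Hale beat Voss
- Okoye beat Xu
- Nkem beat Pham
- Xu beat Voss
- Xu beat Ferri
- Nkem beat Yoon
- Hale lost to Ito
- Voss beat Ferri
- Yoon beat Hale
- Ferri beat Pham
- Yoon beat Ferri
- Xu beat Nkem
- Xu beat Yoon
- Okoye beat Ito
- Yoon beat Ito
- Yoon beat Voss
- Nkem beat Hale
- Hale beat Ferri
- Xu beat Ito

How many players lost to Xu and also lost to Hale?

2

Xu beat: Nkem, Ferri, Hale, Yoon, Voss, Ito.
Hale beat: Ferri, Voss.
Both beat: Ferri, Voss — 2.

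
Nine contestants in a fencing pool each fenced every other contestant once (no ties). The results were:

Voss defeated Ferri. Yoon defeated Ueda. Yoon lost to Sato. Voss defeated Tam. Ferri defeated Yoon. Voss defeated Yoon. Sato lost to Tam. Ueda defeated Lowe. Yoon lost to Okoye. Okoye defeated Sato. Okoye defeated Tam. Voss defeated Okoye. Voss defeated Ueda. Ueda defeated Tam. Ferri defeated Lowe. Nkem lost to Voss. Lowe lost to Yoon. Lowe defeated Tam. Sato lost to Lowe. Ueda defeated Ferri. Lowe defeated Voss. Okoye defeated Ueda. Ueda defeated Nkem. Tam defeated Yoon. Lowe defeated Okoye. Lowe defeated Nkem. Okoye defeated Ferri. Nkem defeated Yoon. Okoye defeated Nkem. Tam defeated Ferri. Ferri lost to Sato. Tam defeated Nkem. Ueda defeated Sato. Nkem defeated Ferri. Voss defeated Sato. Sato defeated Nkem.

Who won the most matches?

Voss

Win totals: Nkem 2, Tam 4, Lowe 5, Sato 3, Ueda 5, Voss 7, Okoye 6, Yoon 2, Ferri 2.
Voss leads with 7 wins (next highest: 6).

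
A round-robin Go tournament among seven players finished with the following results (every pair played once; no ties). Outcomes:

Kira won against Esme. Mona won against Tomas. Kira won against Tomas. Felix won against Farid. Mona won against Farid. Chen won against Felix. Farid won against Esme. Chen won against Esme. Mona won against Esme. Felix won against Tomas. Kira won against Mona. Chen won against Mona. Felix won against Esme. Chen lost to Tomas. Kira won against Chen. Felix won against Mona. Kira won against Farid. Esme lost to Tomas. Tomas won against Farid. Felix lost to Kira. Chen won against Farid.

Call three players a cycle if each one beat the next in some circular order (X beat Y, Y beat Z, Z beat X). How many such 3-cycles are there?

2

Win totals: Mona 3, Chen 4, Kira 6, Felix 4, Tomas 3, Esme 0, Farid 1.
A player with w wins dominates both others in C(w,2) triples; summing gives 3 + 6 + 15 + 6 + 3 + 0 + 0 = 33 transitive triples.
Total triples C(7,3) = 35, so cyclic triples = 35 − 33 = 2.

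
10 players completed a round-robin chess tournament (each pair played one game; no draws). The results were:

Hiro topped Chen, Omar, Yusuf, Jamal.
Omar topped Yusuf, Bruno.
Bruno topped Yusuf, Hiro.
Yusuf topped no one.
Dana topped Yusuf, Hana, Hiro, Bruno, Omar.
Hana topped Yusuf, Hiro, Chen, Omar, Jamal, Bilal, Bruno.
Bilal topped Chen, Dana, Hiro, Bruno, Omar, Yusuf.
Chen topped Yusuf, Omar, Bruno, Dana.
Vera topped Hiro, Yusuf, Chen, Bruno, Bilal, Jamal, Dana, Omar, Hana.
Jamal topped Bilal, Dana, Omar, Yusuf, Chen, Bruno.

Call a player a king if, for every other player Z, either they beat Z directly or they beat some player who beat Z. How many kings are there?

Hiro cannot reach Hana, Vera in two steps.
Chen cannot reach Jamal, Vera, Bilal in two steps.
Jamal cannot reach Vera in two steps.
Bruno cannot reach Dana, Hana, Vera, Bilal in two steps.
Yusuf cannot reach Hiro, Chen, Jamal, Bruno, Dana, Hana, Vera, Omar, Bilal in two steps.
Dana cannot reach Vera in two steps.
Hana cannot reach Vera in two steps.
Vera reaches everyone (king).
Omar cannot reach Chen, Jamal, Dana, Hana, Vera, Bilal in two steps.
Bilal cannot reach Vera in two steps.
Kings: Vera — 1.

1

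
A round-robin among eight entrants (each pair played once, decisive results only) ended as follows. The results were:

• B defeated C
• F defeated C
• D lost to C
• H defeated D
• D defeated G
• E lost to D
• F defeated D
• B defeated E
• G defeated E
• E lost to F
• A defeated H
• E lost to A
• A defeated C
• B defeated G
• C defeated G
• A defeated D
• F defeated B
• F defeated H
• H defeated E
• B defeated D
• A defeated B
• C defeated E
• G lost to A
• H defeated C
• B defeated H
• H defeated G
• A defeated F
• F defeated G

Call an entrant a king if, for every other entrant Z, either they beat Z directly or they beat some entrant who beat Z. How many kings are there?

1

A reaches everyone (king).
B cannot reach A, F in two steps.
C cannot reach A, B, F, H in two steps.
D cannot reach A, B, C, F, H in two steps.
E cannot reach A, B, C, D, F, G, H in two steps.
F cannot reach A in two steps.
G cannot reach A, B, C, D, F, H in two steps.
H cannot reach A, B, F in two steps.
Kings: A — 1.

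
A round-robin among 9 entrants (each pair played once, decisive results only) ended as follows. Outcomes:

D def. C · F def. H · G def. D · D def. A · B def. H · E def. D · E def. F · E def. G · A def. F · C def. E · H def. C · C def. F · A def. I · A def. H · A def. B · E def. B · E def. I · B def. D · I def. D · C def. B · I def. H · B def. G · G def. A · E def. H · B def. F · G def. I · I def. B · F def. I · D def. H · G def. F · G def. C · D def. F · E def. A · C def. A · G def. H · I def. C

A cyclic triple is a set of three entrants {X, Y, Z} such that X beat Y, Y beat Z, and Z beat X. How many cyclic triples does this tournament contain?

Win totals: A 4, B 4, C 4, D 4, E 7, F 2, G 6, H 1, I 4.
An entrant with w wins dominates both others in C(w,2) triples; summing gives 6 + 6 + 6 + 6 + 21 + 1 + 15 + 0 + 6 = 67 transitive triples.
Total triples C(9,3) = 84, so cyclic triples = 84 − 67 = 17.

17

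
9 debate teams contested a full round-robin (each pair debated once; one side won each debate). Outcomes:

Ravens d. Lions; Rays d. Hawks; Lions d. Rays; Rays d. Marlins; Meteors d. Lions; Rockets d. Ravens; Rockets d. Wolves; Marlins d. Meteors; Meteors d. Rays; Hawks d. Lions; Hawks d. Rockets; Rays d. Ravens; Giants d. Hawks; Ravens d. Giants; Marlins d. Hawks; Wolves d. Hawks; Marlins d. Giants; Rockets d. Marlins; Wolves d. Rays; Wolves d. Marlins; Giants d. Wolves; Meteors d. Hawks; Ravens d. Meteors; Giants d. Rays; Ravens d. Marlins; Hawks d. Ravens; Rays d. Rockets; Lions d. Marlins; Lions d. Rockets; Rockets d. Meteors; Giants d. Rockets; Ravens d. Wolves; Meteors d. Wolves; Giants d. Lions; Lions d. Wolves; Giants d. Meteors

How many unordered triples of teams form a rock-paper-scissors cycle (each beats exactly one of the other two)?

26

Win totals: Ravens 5, Rays 4, Marlins 3, Rockets 4, Giants 6, Hawks 3, Wolves 3, Lions 4, Meteors 4.
A team with w wins dominates both others in C(w,2) triples; summing gives 10 + 6 + 3 + 6 + 15 + 3 + 3 + 6 + 6 = 58 transitive triples.
Total triples C(9,3) = 84, so cyclic triples = 84 − 58 = 26.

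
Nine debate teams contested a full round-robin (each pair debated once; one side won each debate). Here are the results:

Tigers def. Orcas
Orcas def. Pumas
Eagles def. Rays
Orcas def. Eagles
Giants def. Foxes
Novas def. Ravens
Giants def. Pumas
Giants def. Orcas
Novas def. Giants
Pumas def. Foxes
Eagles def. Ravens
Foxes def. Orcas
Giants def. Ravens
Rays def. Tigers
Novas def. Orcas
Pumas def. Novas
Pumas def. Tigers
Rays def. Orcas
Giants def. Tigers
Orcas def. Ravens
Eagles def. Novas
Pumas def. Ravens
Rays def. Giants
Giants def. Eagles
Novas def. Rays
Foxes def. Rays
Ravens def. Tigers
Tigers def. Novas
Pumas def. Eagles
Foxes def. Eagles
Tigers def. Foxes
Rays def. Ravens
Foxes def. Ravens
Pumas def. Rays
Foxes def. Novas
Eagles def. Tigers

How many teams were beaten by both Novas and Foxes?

3

Novas beat: Giants, Orcas, Ravens, Rays.
Foxes beat: Novas, Orcas, Eagles, Ravens, Rays.
Both beat: Orcas, Ravens, Rays — 3.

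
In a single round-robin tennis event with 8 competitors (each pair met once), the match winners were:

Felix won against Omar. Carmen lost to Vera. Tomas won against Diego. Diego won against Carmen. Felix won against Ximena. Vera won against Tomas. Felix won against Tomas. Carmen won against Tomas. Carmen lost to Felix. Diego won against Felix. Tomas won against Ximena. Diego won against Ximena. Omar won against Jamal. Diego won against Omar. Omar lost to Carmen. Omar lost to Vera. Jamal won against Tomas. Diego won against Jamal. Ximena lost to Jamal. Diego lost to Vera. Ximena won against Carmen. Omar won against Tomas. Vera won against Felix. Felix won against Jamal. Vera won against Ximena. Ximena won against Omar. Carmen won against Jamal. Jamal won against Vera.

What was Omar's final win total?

Omar's results: beat Jamal, Tomas; lost to Ximena, Felix, Diego, Carmen, Vera.
That is 2 wins.

2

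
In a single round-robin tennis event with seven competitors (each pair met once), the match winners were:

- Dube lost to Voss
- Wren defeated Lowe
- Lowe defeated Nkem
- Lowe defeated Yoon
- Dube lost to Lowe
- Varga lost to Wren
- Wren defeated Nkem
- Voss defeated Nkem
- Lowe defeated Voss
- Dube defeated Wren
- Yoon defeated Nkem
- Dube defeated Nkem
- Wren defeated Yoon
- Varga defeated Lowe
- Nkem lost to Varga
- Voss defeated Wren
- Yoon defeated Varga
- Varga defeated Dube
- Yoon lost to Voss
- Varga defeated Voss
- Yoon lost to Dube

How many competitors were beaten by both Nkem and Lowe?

Nkem beat: no one.
Lowe beat: Dube, Yoon, Nkem, Voss.
No one was beaten by both.

0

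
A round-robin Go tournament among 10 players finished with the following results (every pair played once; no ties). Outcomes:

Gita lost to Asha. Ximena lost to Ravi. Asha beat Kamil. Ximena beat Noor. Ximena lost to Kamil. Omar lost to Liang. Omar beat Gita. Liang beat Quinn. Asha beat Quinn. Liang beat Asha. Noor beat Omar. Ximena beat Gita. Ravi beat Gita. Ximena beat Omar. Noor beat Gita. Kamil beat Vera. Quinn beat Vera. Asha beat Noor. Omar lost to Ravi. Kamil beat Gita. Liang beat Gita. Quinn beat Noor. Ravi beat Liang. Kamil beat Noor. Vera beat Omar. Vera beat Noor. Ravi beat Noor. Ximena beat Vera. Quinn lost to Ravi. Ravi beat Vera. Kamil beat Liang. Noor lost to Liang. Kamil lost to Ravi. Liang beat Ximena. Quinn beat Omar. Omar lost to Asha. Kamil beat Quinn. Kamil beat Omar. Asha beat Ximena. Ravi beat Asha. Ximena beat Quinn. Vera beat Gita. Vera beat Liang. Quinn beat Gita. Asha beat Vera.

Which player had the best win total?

Ravi

Win totals: Omar 1, Ximena 5, Asha 7, Quinn 4, Noor 2, Gita 0, Kamil 7, Vera 4, Liang 6, Ravi 9.
Ravi leads with 9 wins (next highest: 7).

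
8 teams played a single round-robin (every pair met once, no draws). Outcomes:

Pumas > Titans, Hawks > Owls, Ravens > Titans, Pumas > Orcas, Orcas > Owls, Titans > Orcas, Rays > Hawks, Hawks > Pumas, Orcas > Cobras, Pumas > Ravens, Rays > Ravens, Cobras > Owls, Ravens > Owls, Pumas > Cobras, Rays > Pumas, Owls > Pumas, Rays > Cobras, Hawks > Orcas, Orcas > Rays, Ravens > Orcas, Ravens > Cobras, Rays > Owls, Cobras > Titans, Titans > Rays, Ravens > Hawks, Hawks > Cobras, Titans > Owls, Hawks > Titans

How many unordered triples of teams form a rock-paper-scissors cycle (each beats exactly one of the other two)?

Win totals: Hawks 5, Orcas 3, Titans 3, Cobras 2, Rays 5, Ravens 5, Owls 1, Pumas 4.
A team with w wins dominates both others in C(w,2) triples; summing gives 10 + 3 + 3 + 1 + 10 + 10 + 0 + 6 = 43 transitive triples.
Total triples C(8,3) = 56, so cyclic triples = 56 − 43 = 13.

13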